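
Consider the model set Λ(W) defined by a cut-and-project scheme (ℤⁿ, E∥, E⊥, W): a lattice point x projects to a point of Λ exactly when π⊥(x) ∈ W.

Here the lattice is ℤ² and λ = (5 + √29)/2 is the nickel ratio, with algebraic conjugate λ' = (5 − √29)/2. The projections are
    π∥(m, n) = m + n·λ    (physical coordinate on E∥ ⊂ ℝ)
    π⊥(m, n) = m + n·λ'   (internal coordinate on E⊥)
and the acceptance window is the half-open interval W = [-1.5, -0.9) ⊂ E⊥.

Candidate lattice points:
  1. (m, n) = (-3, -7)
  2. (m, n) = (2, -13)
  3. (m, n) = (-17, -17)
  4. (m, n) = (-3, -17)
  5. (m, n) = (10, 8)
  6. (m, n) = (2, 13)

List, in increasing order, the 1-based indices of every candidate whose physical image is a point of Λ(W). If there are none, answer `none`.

Numerically λ ≈ 5.1926 and λ' = −1/λ ≈ -0.1926.
#1 (-3,-7): internal coord -3 + (-7)·λ' = -1.6519; -1.6519 ∉ [-1.5, -0.9) → out
#2 (2,-13): internal coord 2 + (-13)·λ' = +4.5036; +4.5036 ∉ [-1.5, -0.9) → out
#3 (-17,-17): internal coord -17 + (-17)·λ' = -13.7261; -13.7261 ∉ [-1.5, -0.9) → out
#4 (-3,-17): internal coord -3 + (-17)·λ' = +0.2739; +0.2739 ∉ [-1.5, -0.9) → out
#5 (10,8): internal coord 10 + (8)·λ' = +8.4593; +8.4593 ∉ [-1.5, -0.9) → out
#6 (2,13): internal coord 2 + (13)·λ' = -0.5036; -0.5036 ∉ [-1.5, -0.9) → out

none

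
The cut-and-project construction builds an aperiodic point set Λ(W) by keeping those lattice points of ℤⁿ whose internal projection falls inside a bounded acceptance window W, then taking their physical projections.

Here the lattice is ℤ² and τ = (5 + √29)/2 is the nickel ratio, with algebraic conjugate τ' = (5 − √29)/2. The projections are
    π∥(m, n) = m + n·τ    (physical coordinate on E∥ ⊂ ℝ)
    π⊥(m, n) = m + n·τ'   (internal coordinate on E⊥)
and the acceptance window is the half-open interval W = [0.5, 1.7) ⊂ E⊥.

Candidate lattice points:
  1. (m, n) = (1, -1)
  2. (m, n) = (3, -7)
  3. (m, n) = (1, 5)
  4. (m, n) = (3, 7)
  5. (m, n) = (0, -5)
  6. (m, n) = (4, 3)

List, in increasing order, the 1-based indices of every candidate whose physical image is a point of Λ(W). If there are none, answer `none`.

1, 4, 5

Compute τ' = (5−√29)/2 = -0.192582, so π⊥(m,n) = m -0.192582·n.
[1] lift (1,-1): star map gives 1.192582; window check 0.5 ≤ 1.192582 < 1.7 is true → IN Λ
[2] lift (3,-7): star map gives 4.348077; window check 0.5 ≤ 4.348077 < 1.7 is false → out
[3] lift (1,5): star map gives 0.037088; window check 0.5 ≤ 0.037088 < 1.7 is false → out
[4] lift (3,7): star map gives 1.651923; window check 0.5 ≤ 1.651923 < 1.7 is true → IN Λ
[5] lift (0,-5): star map gives 0.962912; window check 0.5 ≤ 0.962912 < 1.7 is true → IN Λ
[6] lift (4,3): star map gives 3.422253; window check 0.5 ≤ 3.422253 < 1.7 is false → out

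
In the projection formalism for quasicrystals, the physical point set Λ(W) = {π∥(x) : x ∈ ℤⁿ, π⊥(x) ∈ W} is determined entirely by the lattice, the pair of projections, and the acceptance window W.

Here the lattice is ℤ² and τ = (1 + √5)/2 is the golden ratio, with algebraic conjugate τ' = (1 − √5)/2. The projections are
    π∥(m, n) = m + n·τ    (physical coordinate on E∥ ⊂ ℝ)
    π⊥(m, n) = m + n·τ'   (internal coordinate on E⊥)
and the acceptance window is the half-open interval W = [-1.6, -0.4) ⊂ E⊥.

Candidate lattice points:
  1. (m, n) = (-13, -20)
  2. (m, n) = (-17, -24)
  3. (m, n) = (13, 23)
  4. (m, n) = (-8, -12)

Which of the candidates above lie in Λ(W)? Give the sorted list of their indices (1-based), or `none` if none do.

1, 3, 4

Numerically τ ≈ 1.61803 and τ' = −1/τ ≈ -0.61803.
#1 (-13,-20): internal coord -13 + (-20)·τ' = -0.63932; -0.63932 ∈ [-1.6, -0.4) → IN Λ
#2 (-17,-24): internal coord -17 + (-24)·τ' = -2.16718; -2.16718 ∉ [-1.6, -0.4) → out
#3 (13,23): internal coord 13 + (23)·τ' = -1.21478; -1.21478 ∈ [-1.6, -0.4) → IN Λ
#4 (-8,-12): internal coord -8 + (-12)·τ' = -0.58359; -0.58359 ∈ [-1.6, -0.4) → IN Λ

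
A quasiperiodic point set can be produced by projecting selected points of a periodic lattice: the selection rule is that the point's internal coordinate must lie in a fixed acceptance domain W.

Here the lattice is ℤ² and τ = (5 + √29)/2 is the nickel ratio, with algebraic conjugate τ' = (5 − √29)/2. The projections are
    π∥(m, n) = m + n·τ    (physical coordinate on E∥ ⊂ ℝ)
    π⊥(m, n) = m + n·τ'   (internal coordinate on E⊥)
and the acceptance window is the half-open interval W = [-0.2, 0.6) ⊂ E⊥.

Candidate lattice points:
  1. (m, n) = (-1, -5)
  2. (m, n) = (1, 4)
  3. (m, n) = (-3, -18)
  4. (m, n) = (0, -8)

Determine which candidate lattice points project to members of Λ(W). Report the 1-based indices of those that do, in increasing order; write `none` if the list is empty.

Numerically τ ≈ 5.192582 and τ' = −1/τ ≈ -0.192582.
#1 (-1,-5): internal coord -1 + (-5)·τ' = -0.037088; -0.037088 ∈ [-0.2, 0.6) → IN Λ
#2 (1,4): internal coord 1 + (4)·τ' = +0.229670; +0.229670 ∈ [-0.2, 0.6) → IN Λ
#3 (-3,-18): internal coord -3 + (-18)·τ' = +0.466483; +0.466483 ∈ [-0.2, 0.6) → IN Λ
#4 (0,-8): internal coord 0 + (-8)·τ' = +1.540659; +1.540659 ∉ [-0.2, 0.6) → out

1, 2, 3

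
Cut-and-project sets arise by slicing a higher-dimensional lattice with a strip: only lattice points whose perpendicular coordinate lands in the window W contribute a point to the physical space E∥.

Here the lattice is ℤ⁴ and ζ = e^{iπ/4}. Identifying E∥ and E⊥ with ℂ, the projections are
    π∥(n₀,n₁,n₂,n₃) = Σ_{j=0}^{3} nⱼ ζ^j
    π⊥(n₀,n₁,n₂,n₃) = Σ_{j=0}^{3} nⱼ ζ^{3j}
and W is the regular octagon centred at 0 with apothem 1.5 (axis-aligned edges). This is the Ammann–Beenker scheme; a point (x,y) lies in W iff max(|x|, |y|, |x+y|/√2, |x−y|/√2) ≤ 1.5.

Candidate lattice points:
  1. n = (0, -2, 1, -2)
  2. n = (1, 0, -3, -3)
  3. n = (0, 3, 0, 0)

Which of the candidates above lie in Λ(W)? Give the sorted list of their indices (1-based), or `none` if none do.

2

π⊥(n) = n₀ + n₁ζ³ + n₂ζ⁶ + n₃ζ⁹ where ζ = e^{iπ/4}.
candidate 1: n = (0, -2, 1, -2) → π⊥ ≈ (+0.000000, -3.828427); max(|x|,|y|,|x±y|/√2) = 3.828427 > 1.5 ⇒ ∉ W
candidate 2: n = (1, 0, -3, -3) → π⊥ ≈ (-1.121320, +0.878680); max(|x|,|y|,|x±y|/√2) = 1.414214 ≤ 1.5 ⇒ ∈ W
candidate 3: n = (0, 3, 0, 0) → π⊥ ≈ (-2.121320, +2.121320); max(|x|,|y|,|x±y|/√2) = 3.000000 > 1.5 ⇒ ∉ W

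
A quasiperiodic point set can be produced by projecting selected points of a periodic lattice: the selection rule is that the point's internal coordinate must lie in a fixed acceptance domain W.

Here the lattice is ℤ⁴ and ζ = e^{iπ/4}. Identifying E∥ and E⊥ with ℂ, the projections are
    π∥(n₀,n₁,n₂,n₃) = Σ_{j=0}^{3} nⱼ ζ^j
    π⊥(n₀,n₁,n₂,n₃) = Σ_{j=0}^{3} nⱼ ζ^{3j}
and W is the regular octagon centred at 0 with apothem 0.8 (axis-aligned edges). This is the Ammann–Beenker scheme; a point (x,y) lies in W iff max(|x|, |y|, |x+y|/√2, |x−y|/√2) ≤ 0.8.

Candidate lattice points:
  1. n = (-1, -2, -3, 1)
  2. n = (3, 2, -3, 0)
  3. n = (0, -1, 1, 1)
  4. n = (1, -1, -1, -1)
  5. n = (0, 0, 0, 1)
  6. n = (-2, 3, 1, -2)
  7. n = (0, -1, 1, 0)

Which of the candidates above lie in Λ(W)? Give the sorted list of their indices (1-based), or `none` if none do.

none

Internal map: ζ^{3j} for j=0..3 gives (1,0), (−√2/2,√2/2), (0,−1), (√2/2,√2/2).
#1 (-1, -2, -3, 1): internal (1.1213, 2.2929); octagon support 2.4142 vs apothem 0.8 → ∉ W
#2 (3, 2, -3, 0): internal (1.5858, 4.4142); octagon support 4.4142 vs apothem 0.8 → ∉ W
#3 (0, -1, 1, 1): internal (1.4142, -1.0000); octagon support 1.7071 vs apothem 0.8 → ∉ W
#4 (1, -1, -1, -1): internal (1.0000, -0.4142); octagon support 1.0000 vs apothem 0.8 → ∉ W
#5 (0, 0, 0, 1): internal (0.7071, 0.7071); octagon support 1.0000 vs apothem 0.8 → ∉ W
#6 (-2, 3, 1, -2): internal (-5.5355, -0.2929); octagon support 5.5355 vs apothem 0.8 → ∉ W
#7 (0, -1, 1, 0): internal (0.7071, -1.7071); octagon support 1.7071 vs apothem 0.8 → ∉ W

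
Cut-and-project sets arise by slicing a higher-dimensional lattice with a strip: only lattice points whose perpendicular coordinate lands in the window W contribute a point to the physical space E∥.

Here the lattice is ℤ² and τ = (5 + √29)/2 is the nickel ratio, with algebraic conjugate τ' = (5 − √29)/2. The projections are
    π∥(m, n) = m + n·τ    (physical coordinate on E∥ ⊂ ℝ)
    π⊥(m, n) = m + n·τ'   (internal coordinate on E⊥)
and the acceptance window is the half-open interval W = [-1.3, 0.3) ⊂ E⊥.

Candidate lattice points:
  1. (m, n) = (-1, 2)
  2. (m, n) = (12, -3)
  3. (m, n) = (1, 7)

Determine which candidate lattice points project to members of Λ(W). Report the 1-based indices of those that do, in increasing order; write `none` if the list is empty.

Numerically τ ≈ 5.19258 and τ' = −1/τ ≈ -0.19258.
#1 (-1,2): internal coord -1 + (2)·τ' = -1.38516; -1.38516 ∉ [-1.3, 0.3) → out
#2 (12,-3): internal coord 12 + (-3)·τ' = +12.57775; +12.57775 ∉ [-1.3, 0.3) → out
#3 (1,7): internal coord 1 + (7)·τ' = -0.34808; -0.34808 ∈ [-1.3, 0.3) → IN Λ

3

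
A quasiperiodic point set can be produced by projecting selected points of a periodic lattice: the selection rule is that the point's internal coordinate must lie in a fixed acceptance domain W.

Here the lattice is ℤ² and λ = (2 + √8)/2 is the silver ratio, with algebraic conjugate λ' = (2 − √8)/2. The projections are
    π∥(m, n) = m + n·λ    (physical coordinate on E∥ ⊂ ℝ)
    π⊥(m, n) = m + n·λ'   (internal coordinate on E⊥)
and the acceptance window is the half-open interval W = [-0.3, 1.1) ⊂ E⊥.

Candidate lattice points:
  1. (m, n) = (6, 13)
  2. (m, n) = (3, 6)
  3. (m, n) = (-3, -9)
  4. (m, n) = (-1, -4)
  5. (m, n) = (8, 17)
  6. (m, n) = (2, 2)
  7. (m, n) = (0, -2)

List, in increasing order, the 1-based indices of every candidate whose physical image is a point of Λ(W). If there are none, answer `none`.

1, 2, 3, 4, 5, 7

Numerically λ ≈ 2.41421 and λ' = −1/λ ≈ -0.41421.
#1 (6,13): internal coord 6 + (13)·λ' = +0.61522; +0.61522 ∈ [-0.3, 1.1) → IN Λ
#2 (3,6): internal coord 3 + (6)·λ' = +0.51472; +0.51472 ∈ [-0.3, 1.1) → IN Λ
#3 (-3,-9): internal coord -3 + (-9)·λ' = +0.72792; +0.72792 ∈ [-0.3, 1.1) → IN Λ
#4 (-1,-4): internal coord -1 + (-4)·λ' = +0.65685; +0.65685 ∈ [-0.3, 1.1) → IN Λ
#5 (8,17): internal coord 8 + (17)·λ' = +0.95837; +0.95837 ∈ [-0.3, 1.1) → IN Λ
#6 (2,2): internal coord 2 + (2)·λ' = +1.17157; +1.17157 ∉ [-0.3, 1.1) → out
#7 (0,-2): internal coord 0 + (-2)·λ' = +0.82843; +0.82843 ∈ [-0.3, 1.1) → IN Λ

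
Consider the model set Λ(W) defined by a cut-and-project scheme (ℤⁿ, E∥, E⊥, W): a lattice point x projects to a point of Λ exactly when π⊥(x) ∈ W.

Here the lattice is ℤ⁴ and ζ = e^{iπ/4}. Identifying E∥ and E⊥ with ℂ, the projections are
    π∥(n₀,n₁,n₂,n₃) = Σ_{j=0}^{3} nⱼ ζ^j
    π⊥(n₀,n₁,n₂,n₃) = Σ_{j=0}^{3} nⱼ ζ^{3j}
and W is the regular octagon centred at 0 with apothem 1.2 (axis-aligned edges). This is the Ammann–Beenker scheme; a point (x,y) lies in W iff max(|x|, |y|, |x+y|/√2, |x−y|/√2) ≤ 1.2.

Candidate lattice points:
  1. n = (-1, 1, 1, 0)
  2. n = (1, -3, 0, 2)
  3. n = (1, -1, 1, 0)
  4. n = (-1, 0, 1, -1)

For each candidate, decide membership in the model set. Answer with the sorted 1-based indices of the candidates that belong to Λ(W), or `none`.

none

Internal map: ζ^{3j} for j=0..3 gives (1,0), (−√2/2,√2/2), (0,−1), (√2/2,√2/2).
#1 (-1, 1, 1, 0): internal (-1.7071, -0.2929); octagon support 1.7071 vs apothem 1.2 → ∉ W
#2 (1, -3, 0, 2): internal (4.5355, -0.7071); octagon support 4.5355 vs apothem 1.2 → ∉ W
#3 (1, -1, 1, 0): internal (1.7071, -1.7071); octagon support 2.4142 vs apothem 1.2 → ∉ W
#4 (-1, 0, 1, -1): internal (-1.7071, -1.7071); octagon support 2.4142 vs apothem 1.2 → ∉ W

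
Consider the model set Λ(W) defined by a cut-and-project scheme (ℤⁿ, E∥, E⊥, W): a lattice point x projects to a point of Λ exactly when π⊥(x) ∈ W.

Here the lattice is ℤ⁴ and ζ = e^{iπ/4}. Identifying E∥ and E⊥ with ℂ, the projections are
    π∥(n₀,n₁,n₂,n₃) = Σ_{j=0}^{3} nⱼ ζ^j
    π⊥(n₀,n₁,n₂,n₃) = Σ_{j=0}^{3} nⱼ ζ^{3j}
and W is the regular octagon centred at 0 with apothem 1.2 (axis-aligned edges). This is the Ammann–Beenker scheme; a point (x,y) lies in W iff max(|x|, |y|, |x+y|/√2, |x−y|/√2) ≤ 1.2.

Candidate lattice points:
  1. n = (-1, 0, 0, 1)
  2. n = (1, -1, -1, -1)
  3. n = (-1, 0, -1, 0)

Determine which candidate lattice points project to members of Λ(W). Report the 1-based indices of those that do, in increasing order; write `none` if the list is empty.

1, 2

π⊥(n) = n₀ + n₁ζ³ + n₂ζ⁶ + n₃ζ⁹ where ζ = e^{iπ/4}.
#1 (-1, 0, 0, 1): internal (-0.29289, 0.70711); octagon support 0.70711 vs apothem 1.2 → ∈ W
#2 (1, -1, -1, -1): internal (1.00000, -0.41421); octagon support 1.00000 vs apothem 1.2 → ∈ W
#3 (-1, 0, -1, 0): internal (-1.00000, 1.00000); octagon support 1.41421 vs apothem 1.2 → ∉ W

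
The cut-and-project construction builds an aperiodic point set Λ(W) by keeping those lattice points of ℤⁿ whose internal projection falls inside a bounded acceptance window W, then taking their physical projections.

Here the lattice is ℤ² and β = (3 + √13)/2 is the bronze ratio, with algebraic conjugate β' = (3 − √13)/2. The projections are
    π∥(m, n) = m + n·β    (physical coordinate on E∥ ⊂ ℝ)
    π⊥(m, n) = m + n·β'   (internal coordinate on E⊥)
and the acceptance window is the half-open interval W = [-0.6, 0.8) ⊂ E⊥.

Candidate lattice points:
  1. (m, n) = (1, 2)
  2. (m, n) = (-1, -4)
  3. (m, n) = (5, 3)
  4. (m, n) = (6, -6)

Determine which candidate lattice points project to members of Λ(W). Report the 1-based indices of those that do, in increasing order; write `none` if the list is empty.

1, 2

Numerically β ≈ 3.30278 and β' = −1/β ≈ -0.30278.
#1 (1,2): internal coord 1 + (2)·β' = +0.39445; +0.39445 ∈ [-0.6, 0.8) → IN Λ
#2 (-1,-4): internal coord -1 + (-4)·β' = +0.21110; +0.21110 ∈ [-0.6, 0.8) → IN Λ
#3 (5,3): internal coord 5 + (3)·β' = +4.09167; +4.09167 ∉ [-0.6, 0.8) → out
#4 (6,-6): internal coord 6 + (-6)·β' = +7.81665; +7.81665 ∉ [-0.6, 0.8) → out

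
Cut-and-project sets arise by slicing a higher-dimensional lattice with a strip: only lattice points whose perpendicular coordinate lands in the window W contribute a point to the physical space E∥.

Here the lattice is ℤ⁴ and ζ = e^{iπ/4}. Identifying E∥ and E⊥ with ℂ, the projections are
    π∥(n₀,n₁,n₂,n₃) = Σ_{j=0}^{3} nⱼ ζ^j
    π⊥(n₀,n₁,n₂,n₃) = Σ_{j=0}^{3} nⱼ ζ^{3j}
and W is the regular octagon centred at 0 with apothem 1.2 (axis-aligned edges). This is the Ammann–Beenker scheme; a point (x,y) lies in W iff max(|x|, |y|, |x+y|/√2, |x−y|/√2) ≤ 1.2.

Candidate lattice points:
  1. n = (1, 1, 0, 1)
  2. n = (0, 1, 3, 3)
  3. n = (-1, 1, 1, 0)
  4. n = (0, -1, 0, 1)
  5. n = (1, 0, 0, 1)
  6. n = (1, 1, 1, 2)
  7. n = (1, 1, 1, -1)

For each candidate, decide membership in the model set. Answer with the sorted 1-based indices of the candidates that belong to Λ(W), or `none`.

7

π⊥(n) = n₀ + n₁ζ³ + n₂ζ⁶ + n₃ζ⁹ where ζ = e^{iπ/4}.
#1 (1, 1, 0, 1): internal (1.00000, 1.41421); octagon support 1.70711 vs apothem 1.2 → ∉ W
#2 (0, 1, 3, 3): internal (1.41421, -0.17157); octagon support 1.41421 vs apothem 1.2 → ∉ W
#3 (-1, 1, 1, 0): internal (-1.70711, -0.29289); octagon support 1.70711 vs apothem 1.2 → ∉ W
#4 (0, -1, 0, 1): internal (1.41421, 0.00000); octagon support 1.41421 vs apothem 1.2 → ∉ W
#5 (1, 0, 0, 1): internal (1.70711, 0.70711); octagon support 1.70711 vs apothem 1.2 → ∉ W
#6 (1, 1, 1, 2): internal (1.70711, 1.12132); octagon support 2.00000 vs apothem 1.2 → ∉ W
#7 (1, 1, 1, -1): internal (-0.41421, -1.00000); octagon support 1.00000 vs apothem 1.2 → ∈ W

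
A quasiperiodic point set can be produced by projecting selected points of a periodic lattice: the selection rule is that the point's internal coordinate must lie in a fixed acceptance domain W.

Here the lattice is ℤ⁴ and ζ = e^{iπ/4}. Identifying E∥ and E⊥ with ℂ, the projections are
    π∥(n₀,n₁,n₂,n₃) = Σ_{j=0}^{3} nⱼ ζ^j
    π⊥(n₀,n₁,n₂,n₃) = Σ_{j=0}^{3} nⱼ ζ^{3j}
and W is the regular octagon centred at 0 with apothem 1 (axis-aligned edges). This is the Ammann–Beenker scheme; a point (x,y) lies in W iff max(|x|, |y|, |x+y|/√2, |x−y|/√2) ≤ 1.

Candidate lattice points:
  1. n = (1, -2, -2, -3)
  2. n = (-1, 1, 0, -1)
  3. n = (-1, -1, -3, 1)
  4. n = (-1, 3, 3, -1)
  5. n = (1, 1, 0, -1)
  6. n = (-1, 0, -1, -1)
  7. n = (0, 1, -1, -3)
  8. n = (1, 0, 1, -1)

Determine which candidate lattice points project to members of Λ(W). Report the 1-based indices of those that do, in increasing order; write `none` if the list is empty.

Internal map: ζ^{3j} for j=0..3 gives (1,0), (−√2/2,√2/2), (0,−1), (√2/2,√2/2).
#1 (1, -2, -2, -3): internal (0.292893, -1.535534); octagon support 1.535534 vs apothem 1 → ∉ W
#2 (-1, 1, 0, -1): internal (-2.414214, 0.000000); octagon support 2.414214 vs apothem 1 → ∉ W
#3 (-1, -1, -3, 1): internal (0.414214, 3.000000); octagon support 3.000000 vs apothem 1 → ∉ W
#4 (-1, 3, 3, -1): internal (-3.828427, -1.585786); octagon support 3.828427 vs apothem 1 → ∉ W
#5 (1, 1, 0, -1): internal (-0.414214, 0.000000); octagon support 0.414214 vs apothem 1 → ∈ W
#6 (-1, 0, -1, -1): internal (-1.707107, 0.292893); octagon support 1.707107 vs apothem 1 → ∉ W
#7 (0, 1, -1, -3): internal (-2.828427, -0.414214); octagon support 2.828427 vs apothem 1 → ∉ W
#8 (1, 0, 1, -1): internal (0.292893, -1.707107); octagon support 1.707107 vs apothem 1 → ∉ W

5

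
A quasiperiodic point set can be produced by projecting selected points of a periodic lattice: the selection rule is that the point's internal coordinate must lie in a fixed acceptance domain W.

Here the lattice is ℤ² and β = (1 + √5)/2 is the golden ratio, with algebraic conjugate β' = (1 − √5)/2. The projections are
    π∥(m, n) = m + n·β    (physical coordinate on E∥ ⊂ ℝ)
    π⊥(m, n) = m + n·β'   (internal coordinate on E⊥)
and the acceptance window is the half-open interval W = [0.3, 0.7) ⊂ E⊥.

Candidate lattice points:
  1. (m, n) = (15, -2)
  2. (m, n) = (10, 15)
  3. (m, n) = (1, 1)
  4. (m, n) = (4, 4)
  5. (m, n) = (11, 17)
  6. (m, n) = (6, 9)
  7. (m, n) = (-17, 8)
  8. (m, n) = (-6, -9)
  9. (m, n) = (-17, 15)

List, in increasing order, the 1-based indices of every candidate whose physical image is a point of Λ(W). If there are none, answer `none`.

β' = (1−√5)/2 ≈ -0.61803.
candidate 1: (m,n)=(15,-2) → π∥ = 15-2·β ≈ 11.76393, π⊥ = 15-2·β' ≈ 16.23607 ∉ [0.3, 0.7) ⇒ out
candidate 2: (m,n)=(10,15) → π∥ = 10+15·β ≈ 34.27051, π⊥ = 10+15·β' ≈ 0.72949 ∉ [0.3, 0.7) ⇒ out
candidate 3: (m,n)=(1,1) → π∥ = 1+1·β ≈ 2.61803, π⊥ = 1+1·β' ≈ 0.38197 ∈ [0.3, 0.7) ⇒ IN Λ
candidate 4: (m,n)=(4,4) → π∥ = 4+4·β ≈ 10.47214, π⊥ = 4+4·β' ≈ 1.52786 ∉ [0.3, 0.7) ⇒ out
candidate 5: (m,n)=(11,17) → π∥ = 11+17·β ≈ 38.50658, π⊥ = 11+17·β' ≈ 0.49342 ∈ [0.3, 0.7) ⇒ IN Λ
candidate 6: (m,n)=(6,9) → π∥ = 6+9·β ≈ 20.56231, π⊥ = 6+9·β' ≈ 0.43769 ∈ [0.3, 0.7) ⇒ IN Λ
candidate 7: (m,n)=(-17,8) → π∥ = -17+8·β ≈ -4.05573, π⊥ = -17+8·β' ≈ -21.94427 ∉ [0.3, 0.7) ⇒ out
candidate 8: (m,n)=(-6,-9) → π∥ = -6-9·β ≈ -20.56231, π⊥ = -6-9·β' ≈ -0.43769 ∉ [0.3, 0.7) ⇒ out
candidate 9: (m,n)=(-17,15) → π∥ = -17+15·β ≈ 7.27051, π⊥ = -17+15·β' ≈ -26.27051 ∉ [0.3, 0.7) ⇒ out

3, 5, 6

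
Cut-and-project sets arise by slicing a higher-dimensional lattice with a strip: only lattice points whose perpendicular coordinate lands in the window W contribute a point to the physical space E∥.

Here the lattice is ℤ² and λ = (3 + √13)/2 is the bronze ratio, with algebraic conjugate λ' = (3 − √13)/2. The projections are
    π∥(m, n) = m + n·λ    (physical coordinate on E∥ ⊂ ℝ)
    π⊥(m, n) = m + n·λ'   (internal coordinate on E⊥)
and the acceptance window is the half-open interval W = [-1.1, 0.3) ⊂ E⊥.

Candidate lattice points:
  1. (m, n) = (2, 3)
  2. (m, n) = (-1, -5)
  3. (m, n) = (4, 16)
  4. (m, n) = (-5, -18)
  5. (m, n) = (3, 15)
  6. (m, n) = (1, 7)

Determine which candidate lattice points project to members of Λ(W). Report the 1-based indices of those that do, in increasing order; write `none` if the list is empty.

λ' = (3−√13)/2 ≈ -0.3028.
[1] lift (2,3): star map gives 1.0917; window check -1.1 ≤ 1.0917 < 0.3 is false → out
[2] lift (-1,-5): star map gives 0.5139; window check -1.1 ≤ 0.5139 < 0.3 is false → out
[3] lift (4,16): star map gives -0.8444; window check -1.1 ≤ -0.8444 < 0.3 is true → IN Λ
[4] lift (-5,-18): star map gives 0.4500; window check -1.1 ≤ 0.4500 < 0.3 is false → out
[5] lift (3,15): star map gives -1.5416; window check -1.1 ≤ -1.5416 < 0.3 is false → out
[6] lift (1,7): star map gives -1.1194; window check -1.1 ≤ -1.1194 < 0.3 is false → out

3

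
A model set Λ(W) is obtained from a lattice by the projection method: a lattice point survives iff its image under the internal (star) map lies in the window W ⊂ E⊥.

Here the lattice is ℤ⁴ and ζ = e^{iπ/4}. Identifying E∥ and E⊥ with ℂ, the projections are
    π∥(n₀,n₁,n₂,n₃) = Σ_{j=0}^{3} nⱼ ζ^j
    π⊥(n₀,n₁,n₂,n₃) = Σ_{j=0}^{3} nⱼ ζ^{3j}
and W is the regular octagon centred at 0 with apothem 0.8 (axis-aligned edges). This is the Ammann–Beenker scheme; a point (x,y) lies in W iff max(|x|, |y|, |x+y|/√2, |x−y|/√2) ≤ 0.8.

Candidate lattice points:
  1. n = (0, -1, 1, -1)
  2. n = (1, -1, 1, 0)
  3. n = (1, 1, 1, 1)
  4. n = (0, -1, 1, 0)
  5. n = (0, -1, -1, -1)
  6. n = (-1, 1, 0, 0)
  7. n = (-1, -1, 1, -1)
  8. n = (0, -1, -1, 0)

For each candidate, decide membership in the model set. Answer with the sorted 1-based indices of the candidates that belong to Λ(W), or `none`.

π⊥(n) = n₀ + n₁ζ³ + n₂ζ⁶ + n₃ζ⁹ where ζ = e^{iπ/4}.
candidate 1: n = (0, -1, 1, -1) → π⊥ ≈ (+0.000000, -2.414214); max(|x|,|y|,|x±y|/√2) = 2.414214 > 0.8 ⇒ ∉ W
candidate 2: n = (1, -1, 1, 0) → π⊥ ≈ (+1.707107, -1.707107); max(|x|,|y|,|x±y|/√2) = 2.414214 > 0.8 ⇒ ∉ W
candidate 3: n = (1, 1, 1, 1) → π⊥ ≈ (+1.000000, +0.414214); max(|x|,|y|,|x±y|/√2) = 1.000000 > 0.8 ⇒ ∉ W
candidate 4: n = (0, -1, 1, 0) → π⊥ ≈ (+0.707107, -1.707107); max(|x|,|y|,|x±y|/√2) = 1.707107 > 0.8 ⇒ ∉ W
candidate 5: n = (0, -1, -1, -1) → π⊥ ≈ (+0.000000, -0.414214); max(|x|,|y|,|x±y|/√2) = 0.414214 ≤ 0.8 ⇒ ∈ W
candidate 6: n = (-1, 1, 0, 0) → π⊥ ≈ (-1.707107, +0.707107); max(|x|,|y|,|x±y|/√2) = 1.707107 > 0.8 ⇒ ∉ W
candidate 7: n = (-1, -1, 1, -1) → π⊥ ≈ (-1.000000, -2.414214); max(|x|,|y|,|x±y|/√2) = 2.414214 > 0.8 ⇒ ∉ W
candidate 8: n = (0, -1, -1, 0) → π⊥ ≈ (+0.707107, +0.292893); max(|x|,|y|,|x±y|/√2) = 0.707107 ≤ 0.8 ⇒ ∈ W

5, 8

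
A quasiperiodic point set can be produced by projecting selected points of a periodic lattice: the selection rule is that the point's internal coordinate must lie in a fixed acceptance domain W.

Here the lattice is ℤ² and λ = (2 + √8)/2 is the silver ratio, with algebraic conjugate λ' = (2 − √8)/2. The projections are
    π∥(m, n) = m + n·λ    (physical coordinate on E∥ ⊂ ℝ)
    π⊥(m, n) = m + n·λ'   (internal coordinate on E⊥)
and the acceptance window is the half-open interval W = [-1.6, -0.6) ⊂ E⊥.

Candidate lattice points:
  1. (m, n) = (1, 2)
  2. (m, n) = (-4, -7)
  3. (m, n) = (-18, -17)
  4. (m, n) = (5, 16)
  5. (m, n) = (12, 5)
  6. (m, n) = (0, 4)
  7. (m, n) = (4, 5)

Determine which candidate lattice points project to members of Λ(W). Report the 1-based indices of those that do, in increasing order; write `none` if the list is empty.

2

Numerically λ ≈ 2.4142 and λ' = −1/λ ≈ -0.4142.
#1 (1,2): internal coord 1 + (2)·λ' = +0.1716; +0.1716 ∉ [-1.6, -0.6) → out
#2 (-4,-7): internal coord -4 + (-7)·λ' = -1.1005; -1.1005 ∈ [-1.6, -0.6) → IN Λ
#3 (-18,-17): internal coord -18 + (-17)·λ' = -10.9584; -10.9584 ∉ [-1.6, -0.6) → out
#4 (5,16): internal coord 5 + (16)·λ' = -1.6274; -1.6274 ∉ [-1.6, -0.6) → out
#5 (12,5): internal coord 12 + (5)·λ' = +9.9289; +9.9289 ∉ [-1.6, -0.6) → out
#6 (0,4): internal coord 0 + (4)·λ' = -1.6569; -1.6569 ∉ [-1.6, -0.6) → out
#7 (4,5): internal coord 4 + (5)·λ' = +1.9289; +1.9289 ∉ [-1.6, -0.6) → out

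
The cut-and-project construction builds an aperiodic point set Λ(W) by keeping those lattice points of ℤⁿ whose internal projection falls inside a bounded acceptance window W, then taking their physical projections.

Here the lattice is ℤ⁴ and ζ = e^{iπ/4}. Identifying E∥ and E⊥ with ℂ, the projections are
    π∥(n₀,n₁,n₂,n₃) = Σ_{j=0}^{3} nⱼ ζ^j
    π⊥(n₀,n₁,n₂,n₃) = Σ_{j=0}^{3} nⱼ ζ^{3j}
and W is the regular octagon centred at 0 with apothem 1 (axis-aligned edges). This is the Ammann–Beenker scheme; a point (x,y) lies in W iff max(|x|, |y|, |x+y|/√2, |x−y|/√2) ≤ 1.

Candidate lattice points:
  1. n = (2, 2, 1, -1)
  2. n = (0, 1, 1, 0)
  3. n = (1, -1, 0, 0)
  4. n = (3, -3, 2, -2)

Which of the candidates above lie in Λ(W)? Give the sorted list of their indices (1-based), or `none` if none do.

1, 2

π⊥(n) = n₀ + n₁ζ³ + n₂ζ⁶ + n₃ζ⁹ where ζ = e^{iπ/4}.
candidate 1: n = (2, 2, 1, -1) → π⊥ ≈ (-0.121320, -0.292893); max(|x|,|y|,|x±y|/√2) = 0.292893 ≤ 1 ⇒ ∈ W
candidate 2: n = (0, 1, 1, 0) → π⊥ ≈ (-0.707107, -0.292893); max(|x|,|y|,|x±y|/√2) = 0.707107 ≤ 1 ⇒ ∈ W
candidate 3: n = (1, -1, 0, 0) → π⊥ ≈ (+1.707107, -0.707107); max(|x|,|y|,|x±y|/√2) = 1.707107 > 1 ⇒ ∉ W
candidate 4: n = (3, -3, 2, -2) → π⊥ ≈ (+3.707107, -5.535534); max(|x|,|y|,|x±y|/√2) = 6.535534 > 1 ⇒ ∉ W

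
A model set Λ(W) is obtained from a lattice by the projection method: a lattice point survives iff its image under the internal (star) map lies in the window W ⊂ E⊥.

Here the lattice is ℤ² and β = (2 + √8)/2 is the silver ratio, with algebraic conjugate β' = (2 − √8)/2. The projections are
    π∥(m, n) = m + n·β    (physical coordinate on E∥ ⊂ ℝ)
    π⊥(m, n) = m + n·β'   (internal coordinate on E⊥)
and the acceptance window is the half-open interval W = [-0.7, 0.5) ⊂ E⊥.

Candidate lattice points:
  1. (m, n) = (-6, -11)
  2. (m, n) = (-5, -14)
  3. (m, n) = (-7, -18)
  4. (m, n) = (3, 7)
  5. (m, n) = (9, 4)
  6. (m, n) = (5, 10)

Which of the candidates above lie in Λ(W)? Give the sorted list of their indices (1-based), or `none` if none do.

3, 4

Numerically β ≈ 2.414214 and β' = −1/β ≈ -0.414214.
#1 (-6,-11): internal coord -6 + (-11)·β' = -1.443651; -1.443651 ∉ [-0.7, 0.5) → out
#2 (-5,-14): internal coord -5 + (-14)·β' = +0.798990; +0.798990 ∉ [-0.7, 0.5) → out
#3 (-7,-18): internal coord -7 + (-18)·β' = +0.455844; +0.455844 ∈ [-0.7, 0.5) → IN Λ
#4 (3,7): internal coord 3 + (7)·β' = +0.100505; +0.100505 ∈ [-0.7, 0.5) → IN Λ
#5 (9,4): internal coord 9 + (4)·β' = +7.343146; +7.343146 ∉ [-0.7, 0.5) → out
#6 (5,10): internal coord 5 + (10)·β' = +0.857864; +0.857864 ∉ [-0.7, 0.5) → out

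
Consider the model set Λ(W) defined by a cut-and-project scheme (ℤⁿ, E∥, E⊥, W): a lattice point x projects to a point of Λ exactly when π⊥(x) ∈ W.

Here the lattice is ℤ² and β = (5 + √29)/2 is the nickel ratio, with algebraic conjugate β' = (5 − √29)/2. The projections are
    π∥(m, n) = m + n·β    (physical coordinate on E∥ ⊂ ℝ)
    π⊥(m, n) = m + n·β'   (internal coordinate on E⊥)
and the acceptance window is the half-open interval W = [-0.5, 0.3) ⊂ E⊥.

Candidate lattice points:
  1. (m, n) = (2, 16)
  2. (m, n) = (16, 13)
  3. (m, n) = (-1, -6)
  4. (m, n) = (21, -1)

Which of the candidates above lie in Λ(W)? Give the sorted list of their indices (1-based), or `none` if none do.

Numerically β ≈ 5.192582 and β' = −1/β ≈ -0.192582.
#1 (2,16): internal coord 2 + (16)·β' = -1.081318; -1.081318 ∉ [-0.5, 0.3) → out
#2 (16,13): internal coord 16 + (13)·β' = +13.496429; +13.496429 ∉ [-0.5, 0.3) → out
#3 (-1,-6): internal coord -1 + (-6)·β' = +0.155494; +0.155494 ∈ [-0.5, 0.3) → IN Λ
#4 (21,-1): internal coord 21 + (-1)·β' = +21.192582; +21.192582 ∉ [-0.5, 0.3) → out

3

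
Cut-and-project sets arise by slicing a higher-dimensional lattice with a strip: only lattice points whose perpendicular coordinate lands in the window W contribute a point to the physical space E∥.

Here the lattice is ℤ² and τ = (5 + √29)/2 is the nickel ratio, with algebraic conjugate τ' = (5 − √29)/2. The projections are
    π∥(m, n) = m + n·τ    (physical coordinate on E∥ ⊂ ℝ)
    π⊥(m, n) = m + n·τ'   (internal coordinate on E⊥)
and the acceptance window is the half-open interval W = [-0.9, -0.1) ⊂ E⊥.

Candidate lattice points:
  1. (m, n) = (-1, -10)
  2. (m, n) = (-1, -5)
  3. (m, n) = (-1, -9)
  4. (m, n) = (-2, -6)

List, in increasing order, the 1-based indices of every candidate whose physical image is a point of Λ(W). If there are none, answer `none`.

Compute τ' = (5−√29)/2 = -0.1926, so π⊥(m,n) = m -0.1926·n.
[1] lift (-1,-10): star map gives 0.9258; window check -0.9 ≤ 0.9258 < -0.1 is false → out
[2] lift (-1,-5): star map gives -0.0371; window check -0.9 ≤ -0.0371 < -0.1 is false → out
[3] lift (-1,-9): star map gives 0.7332; window check -0.9 ≤ 0.7332 < -0.1 is false → out
[4] lift (-2,-6): star map gives -0.8445; window check -0.9 ≤ -0.8445 < -0.1 is true → IN Λ

4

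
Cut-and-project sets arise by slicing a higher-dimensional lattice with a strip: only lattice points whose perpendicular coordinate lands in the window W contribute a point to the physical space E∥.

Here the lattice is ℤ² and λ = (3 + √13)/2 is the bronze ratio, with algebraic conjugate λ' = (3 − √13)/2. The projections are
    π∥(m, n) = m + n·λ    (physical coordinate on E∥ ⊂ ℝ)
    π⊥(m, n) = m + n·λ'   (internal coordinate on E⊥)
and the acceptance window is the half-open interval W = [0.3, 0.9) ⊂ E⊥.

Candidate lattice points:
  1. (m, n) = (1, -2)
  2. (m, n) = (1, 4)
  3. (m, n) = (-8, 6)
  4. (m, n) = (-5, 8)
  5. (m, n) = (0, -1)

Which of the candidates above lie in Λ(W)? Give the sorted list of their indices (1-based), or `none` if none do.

5

Compute λ' = (3−√13)/2 = -0.30278, so π⊥(m,n) = m -0.30278·n.
candidate 1: (m,n)=(1,-2) → π∥ = 1-2·λ ≈ -5.60555, π⊥ = 1-2·λ' ≈ 1.60555 ∉ [0.3, 0.9) ⇒ out
candidate 2: (m,n)=(1,4) → π∥ = 1+4·λ ≈ 14.21110, π⊥ = 1+4·λ' ≈ -0.21110 ∉ [0.3, 0.9) ⇒ out
candidate 3: (m,n)=(-8,6) → π∥ = -8+6·λ ≈ 11.81665, π⊥ = -8+6·λ' ≈ -9.81665 ∉ [0.3, 0.9) ⇒ out
candidate 4: (m,n)=(-5,8) → π∥ = -5+8·λ ≈ 21.42221, π⊥ = -5+8·λ' ≈ -7.42221 ∉ [0.3, 0.9) ⇒ out
candidate 5: (m,n)=(0,-1) → π∥ = 0-1·λ ≈ -3.30278, π⊥ = 0-1·λ' ≈ 0.30278 ∈ [0.3, 0.9) ⇒ IN Λ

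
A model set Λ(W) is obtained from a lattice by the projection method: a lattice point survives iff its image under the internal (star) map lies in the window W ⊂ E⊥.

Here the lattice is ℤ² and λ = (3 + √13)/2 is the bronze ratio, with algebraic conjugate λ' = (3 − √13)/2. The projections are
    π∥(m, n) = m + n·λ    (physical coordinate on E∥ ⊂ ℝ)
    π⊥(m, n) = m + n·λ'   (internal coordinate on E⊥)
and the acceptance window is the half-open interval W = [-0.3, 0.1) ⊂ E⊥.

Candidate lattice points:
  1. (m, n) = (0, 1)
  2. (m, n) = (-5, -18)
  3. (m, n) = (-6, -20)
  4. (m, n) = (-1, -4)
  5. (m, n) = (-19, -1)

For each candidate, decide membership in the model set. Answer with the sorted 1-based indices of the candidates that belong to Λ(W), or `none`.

Numerically λ ≈ 3.30278 and λ' = −1/λ ≈ -0.30278.
candidate 1: (m,n)=(0,1) → π∥ = 0+1·λ ≈ 3.30278, π⊥ = 0+1·λ' ≈ -0.30278 ∉ [-0.3, 0.1) ⇒ out
candidate 2: (m,n)=(-5,-18) → π∥ = -5-18·λ ≈ -64.44996, π⊥ = -5-18·λ' ≈ 0.44996 ∉ [-0.3, 0.1) ⇒ out
candidate 3: (m,n)=(-6,-20) → π∥ = -6-20·λ ≈ -72.05551, π⊥ = -6-20·λ' ≈ 0.05551 ∈ [-0.3, 0.1) ⇒ IN Λ
candidate 4: (m,n)=(-1,-4) → π∥ = -1-4·λ ≈ -14.21110, π⊥ = -1-4·λ' ≈ 0.21110 ∉ [-0.3, 0.1) ⇒ out
candidate 5: (m,n)=(-19,-1) → π∥ = -19-1·λ ≈ -22.30278, π⊥ = -19-1·λ' ≈ -18.69722 ∉ [-0.3, 0.1) ⇒ out

3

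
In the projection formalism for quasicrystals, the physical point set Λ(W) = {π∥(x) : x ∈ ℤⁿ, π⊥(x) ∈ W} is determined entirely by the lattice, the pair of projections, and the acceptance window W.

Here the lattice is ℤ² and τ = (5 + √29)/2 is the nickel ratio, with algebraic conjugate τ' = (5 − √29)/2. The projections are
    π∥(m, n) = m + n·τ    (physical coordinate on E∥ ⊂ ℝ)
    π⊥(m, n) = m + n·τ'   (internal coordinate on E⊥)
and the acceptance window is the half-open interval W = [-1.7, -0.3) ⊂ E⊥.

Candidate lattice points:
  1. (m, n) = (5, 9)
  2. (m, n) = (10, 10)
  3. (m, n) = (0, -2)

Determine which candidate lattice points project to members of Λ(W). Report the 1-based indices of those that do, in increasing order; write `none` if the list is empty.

Numerically τ ≈ 5.192582 and τ' = −1/τ ≈ -0.192582.
candidate 1: (m,n)=(5,9) → π∥ = 5+9·τ ≈ 51.733242, π⊥ = 5+9·τ' ≈ 3.266758 ∉ [-1.7, -0.3) ⇒ out
candidate 2: (m,n)=(10,10) → π∥ = 10+10·τ ≈ 61.925824, π⊥ = 10+10·τ' ≈ 8.074176 ∉ [-1.7, -0.3) ⇒ out
candidate 3: (m,n)=(0,-2) → π∥ = 0-2·τ ≈ -10.385165, π⊥ = 0-2·τ' ≈ 0.385165 ∉ [-1.7, -0.3) ⇒ out

none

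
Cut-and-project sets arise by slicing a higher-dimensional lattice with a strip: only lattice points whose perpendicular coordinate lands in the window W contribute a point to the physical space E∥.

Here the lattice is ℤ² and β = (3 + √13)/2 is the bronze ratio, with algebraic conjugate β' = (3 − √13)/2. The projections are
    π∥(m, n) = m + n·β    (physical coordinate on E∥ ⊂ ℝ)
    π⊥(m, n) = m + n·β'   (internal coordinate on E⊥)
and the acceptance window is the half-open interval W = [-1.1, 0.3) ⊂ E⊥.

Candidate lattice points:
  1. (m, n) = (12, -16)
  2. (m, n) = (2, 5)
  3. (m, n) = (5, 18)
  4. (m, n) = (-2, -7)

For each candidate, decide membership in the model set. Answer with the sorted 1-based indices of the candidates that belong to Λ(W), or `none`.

3, 4

Numerically β ≈ 3.3028 and β' = −1/β ≈ -0.3028.
candidate 1: (m,n)=(12,-16) → π∥ = 12-16·β ≈ -40.8444, π⊥ = 12-16·β' ≈ 16.8444 ∉ [-1.1, 0.3) ⇒ out
candidate 2: (m,n)=(2,5) → π∥ = 2+5·β ≈ 18.5139, π⊥ = 2+5·β' ≈ 0.4861 ∉ [-1.1, 0.3) ⇒ out
candidate 3: (m,n)=(5,18) → π∥ = 5+18·β ≈ 64.4500, π⊥ = 5+18·β' ≈ -0.4500 ∈ [-1.1, 0.3) ⇒ IN Λ
candidate 4: (m,n)=(-2,-7) → π∥ = -2-7·β ≈ -25.1194, π⊥ = -2-7·β' ≈ 0.1194 ∈ [-1.1, 0.3) ⇒ IN Λ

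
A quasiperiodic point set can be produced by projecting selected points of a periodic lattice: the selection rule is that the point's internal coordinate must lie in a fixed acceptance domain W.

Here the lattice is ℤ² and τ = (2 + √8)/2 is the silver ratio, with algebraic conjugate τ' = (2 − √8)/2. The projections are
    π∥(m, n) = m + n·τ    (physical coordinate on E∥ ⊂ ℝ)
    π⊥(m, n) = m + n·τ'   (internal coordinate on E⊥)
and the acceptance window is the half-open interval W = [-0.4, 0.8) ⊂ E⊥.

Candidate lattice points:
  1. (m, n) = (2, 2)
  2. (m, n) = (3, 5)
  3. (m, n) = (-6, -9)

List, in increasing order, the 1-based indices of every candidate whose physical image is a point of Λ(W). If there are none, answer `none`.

none

Numerically τ ≈ 2.414214 and τ' = −1/τ ≈ -0.414214.
#1 (2,2): internal coord 2 + (2)·τ' = +1.171573; +1.171573 ∉ [-0.4, 0.8) → out
#2 (3,5): internal coord 3 + (5)·τ' = +0.928932; +0.928932 ∉ [-0.4, 0.8) → out
#3 (-6,-9): internal coord -6 + (-9)·τ' = -2.272078; -2.272078 ∉ [-0.4, 0.8) → out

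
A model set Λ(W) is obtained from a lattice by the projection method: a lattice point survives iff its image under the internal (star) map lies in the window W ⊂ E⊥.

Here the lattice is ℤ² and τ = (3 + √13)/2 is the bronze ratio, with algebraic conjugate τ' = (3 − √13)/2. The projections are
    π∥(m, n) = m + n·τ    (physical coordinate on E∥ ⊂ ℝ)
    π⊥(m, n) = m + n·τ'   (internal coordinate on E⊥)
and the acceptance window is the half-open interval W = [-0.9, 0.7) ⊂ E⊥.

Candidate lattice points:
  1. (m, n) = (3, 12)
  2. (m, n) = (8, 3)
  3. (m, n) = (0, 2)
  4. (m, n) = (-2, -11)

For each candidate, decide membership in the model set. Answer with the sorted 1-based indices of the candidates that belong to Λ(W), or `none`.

τ' = (3−√13)/2 ≈ -0.30278.
#1 (3,12): internal coord 3 + (12)·τ' = -0.63331; -0.63331 ∈ [-0.9, 0.7) → IN Λ
#2 (8,3): internal coord 8 + (3)·τ' = +7.09167; +7.09167 ∉ [-0.9, 0.7) → out
#3 (0,2): internal coord 0 + (2)·τ' = -0.60555; -0.60555 ∈ [-0.9, 0.7) → IN Λ
#4 (-2,-11): internal coord -2 + (-11)·τ' = +1.33053; +1.33053 ∉ [-0.9, 0.7) → out

1, 3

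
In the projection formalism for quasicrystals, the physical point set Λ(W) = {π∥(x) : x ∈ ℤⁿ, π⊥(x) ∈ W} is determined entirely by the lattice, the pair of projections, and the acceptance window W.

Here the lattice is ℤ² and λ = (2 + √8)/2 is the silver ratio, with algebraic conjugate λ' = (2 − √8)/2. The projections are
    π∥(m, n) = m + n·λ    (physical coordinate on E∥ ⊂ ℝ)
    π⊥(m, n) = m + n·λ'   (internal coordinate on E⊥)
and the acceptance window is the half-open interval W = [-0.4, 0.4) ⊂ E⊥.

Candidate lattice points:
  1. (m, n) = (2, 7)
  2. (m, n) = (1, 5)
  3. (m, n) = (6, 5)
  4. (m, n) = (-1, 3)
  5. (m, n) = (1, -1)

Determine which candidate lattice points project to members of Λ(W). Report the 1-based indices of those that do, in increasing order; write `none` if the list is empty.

none

Numerically λ ≈ 2.414214 and λ' = −1/λ ≈ -0.414214.
[1] lift (2,7): star map gives -0.899495; window check -0.4 ≤ -0.899495 < 0.4 is false → out
[2] lift (1,5): star map gives -1.071068; window check -0.4 ≤ -1.071068 < 0.4 is false → out
[3] lift (6,5): star map gives 3.928932; window check -0.4 ≤ 3.928932 < 0.4 is false → out
[4] lift (-1,3): star map gives -2.242641; window check -0.4 ≤ -2.242641 < 0.4 is false → out
[5] lift (1,-1): star map gives 1.414214; window check -0.4 ≤ 1.414214 < 0.4 is false → out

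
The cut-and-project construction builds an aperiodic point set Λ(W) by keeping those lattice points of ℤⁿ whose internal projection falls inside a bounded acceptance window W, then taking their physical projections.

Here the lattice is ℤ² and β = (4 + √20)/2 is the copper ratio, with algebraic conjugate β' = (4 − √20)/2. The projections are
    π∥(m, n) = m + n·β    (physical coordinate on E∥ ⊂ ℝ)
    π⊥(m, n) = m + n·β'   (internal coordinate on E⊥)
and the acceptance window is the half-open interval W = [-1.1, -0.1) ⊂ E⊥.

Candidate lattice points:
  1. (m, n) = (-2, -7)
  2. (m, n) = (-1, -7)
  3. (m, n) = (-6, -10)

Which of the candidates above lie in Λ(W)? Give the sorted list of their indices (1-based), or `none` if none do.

1

Compute β' = (4−√20)/2 = -0.2361, so π⊥(m,n) = m -0.2361·n.
[1] lift (-2,-7): star map gives -0.3475; window check -1.1 ≤ -0.3475 < -0.1 is true → IN Λ
[2] lift (-1,-7): star map gives 0.6525; window check -1.1 ≤ 0.6525 < -0.1 is false → out
[3] lift (-6,-10): star map gives -3.6393; window check -1.1 ≤ -3.6393 < -0.1 is false → out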